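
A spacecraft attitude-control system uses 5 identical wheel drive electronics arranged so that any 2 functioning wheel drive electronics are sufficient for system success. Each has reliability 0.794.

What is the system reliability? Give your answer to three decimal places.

R = Σ_{i=2}^{5} C(5,i) p^i (1−p)^{5−i} with p = 0.794
C(5,2)·0.794^2·0.206^3 = 0.05511
C(5,3)·0.794^3·0.206^2 = 0.21242
C(5,4)·0.794^4·0.206^1 = 0.40937
C(5,5)·0.794^5·0.206^0 = 0.31557
Sum = 0.992

0.992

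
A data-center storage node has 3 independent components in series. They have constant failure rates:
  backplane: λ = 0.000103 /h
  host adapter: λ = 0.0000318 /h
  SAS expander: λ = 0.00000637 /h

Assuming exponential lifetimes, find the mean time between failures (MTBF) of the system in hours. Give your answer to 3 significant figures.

7080

Series of exponential components: λ_sys = Σ λ_i
λ_sys = 0.000103 + 0.0000318 + 0.00000637 = 1.4117e-04 /h
MTBF = 1 / λ_sys = 7080 h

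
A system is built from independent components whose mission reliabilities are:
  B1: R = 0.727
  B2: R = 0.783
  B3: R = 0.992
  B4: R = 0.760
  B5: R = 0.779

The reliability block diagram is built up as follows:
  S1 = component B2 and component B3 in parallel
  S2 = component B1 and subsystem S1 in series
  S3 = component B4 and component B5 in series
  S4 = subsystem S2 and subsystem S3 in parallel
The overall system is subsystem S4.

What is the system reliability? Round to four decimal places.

0.8881

Parallel (B2 and B3): 1 − (1 − 0.783000)(1 − 0.992000) = 0.998264
Series (B1 and [0.998264]): 0.727000 × 0.998264 = 0.725738
Series (B4 and B5): 0.760000 × 0.779000 = 0.592040
Parallel ([0.725738] and [0.592040]): 1 − (1 − 0.725738)(1 − 0.592040) = 0.8881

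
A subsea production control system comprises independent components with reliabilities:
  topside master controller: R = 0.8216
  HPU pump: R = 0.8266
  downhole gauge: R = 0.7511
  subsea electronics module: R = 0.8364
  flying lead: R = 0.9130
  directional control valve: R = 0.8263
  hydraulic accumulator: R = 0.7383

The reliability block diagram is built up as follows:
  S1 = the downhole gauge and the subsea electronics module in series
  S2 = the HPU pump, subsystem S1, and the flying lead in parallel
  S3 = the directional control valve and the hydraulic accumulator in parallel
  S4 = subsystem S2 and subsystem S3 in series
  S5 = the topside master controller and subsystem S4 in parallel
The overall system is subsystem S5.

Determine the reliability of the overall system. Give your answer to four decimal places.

0.9909

Series (downhole gauge and subsea electronics module): 0.751100 × 0.836400 = 0.628220
Parallel (HPU pump, [0.628220], and flying lead): 1 − (1 − 0.826600)(1 − 0.628220)(1 − 0.913000) = 0.994391
Parallel (directional control valve and hydraulic accumulator): 1 − (1 − 0.826300)(1 − 0.738300) = 0.954543
Series ([0.994391] and [0.954543]): 0.994391 × 0.954543 = 0.949189
Parallel (topside master controller and [0.949189]): 1 − (1 − 0.821600)(1 − 0.949189) = 0.9909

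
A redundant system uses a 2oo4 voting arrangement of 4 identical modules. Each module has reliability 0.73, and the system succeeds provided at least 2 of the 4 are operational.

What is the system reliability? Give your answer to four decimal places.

R = Σ_{i=2}^{4} C(4,i) p^i (1−p)^{4−i} with p = 0.73
C(4,2)·0.73^2·0.27^2 = 0.233090
C(4,3)·0.73^3·0.27^1 = 0.420138
C(4,4)·0.73^4·0.27^0 = 0.283982
Sum = 0.9372

0.9372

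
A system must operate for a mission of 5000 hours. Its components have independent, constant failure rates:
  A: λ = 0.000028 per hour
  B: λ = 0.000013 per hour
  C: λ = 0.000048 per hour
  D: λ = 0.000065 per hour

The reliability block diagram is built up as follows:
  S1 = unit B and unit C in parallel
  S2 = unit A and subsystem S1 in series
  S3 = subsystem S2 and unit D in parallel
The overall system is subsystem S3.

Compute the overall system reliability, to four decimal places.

R(A) = exp(−0.000028 × 5000) = 0.869358
R(B) = exp(−0.000013 × 5000) = 0.937067
R(C) = exp(−0.000048 × 5000) = 0.786628
R(D) = exp(−0.000065 × 5000) = 0.722527
Parallel (B and C): 1 − (1 − 0.937067)(1 − 0.786628) = 0.986572
Series (A and [0.986572]): 0.869358 × 0.986572 = 0.857684
Parallel ([0.857684] and D): 1 − (1 − 0.857684)(1 − 0.722527) = 0.9605

0.9605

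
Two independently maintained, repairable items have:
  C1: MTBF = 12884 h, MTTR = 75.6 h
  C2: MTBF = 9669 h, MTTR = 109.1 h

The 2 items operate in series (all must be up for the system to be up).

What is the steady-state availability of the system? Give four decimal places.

0.9831

A(C1) = MTBF/(MTBF+MTTR) = 12884/(12884+75.6) = 0.994166
A(C2) = MTBF/(MTBF+MTTR) = 9669/(9669+109.1) = 0.988842
Series availability: 0.994166 × 0.988842 = 0.9831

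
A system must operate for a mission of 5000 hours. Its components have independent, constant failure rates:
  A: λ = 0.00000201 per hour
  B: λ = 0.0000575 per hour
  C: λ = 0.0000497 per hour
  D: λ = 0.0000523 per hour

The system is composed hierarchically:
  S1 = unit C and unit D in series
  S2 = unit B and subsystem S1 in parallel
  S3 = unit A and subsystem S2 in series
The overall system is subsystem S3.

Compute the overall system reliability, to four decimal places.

R(A) = exp(−0.00000201 × 5000) = 0.990000
R(B) = exp(−0.0000575 × 5000) = 0.750137
R(C) = exp(−0.0000497 × 5000) = 0.779970
R(D) = exp(−0.0000523 × 5000) = 0.769896
Series (C and D): 0.779970 × 0.769896 = 0.600496
Parallel (B and [0.600496]): 1 − (1 − 0.750137)(1 − 0.600496) = 0.900179
Series (A and [0.900179]): 0.990000 × 0.900179 = 0.8912

0.8912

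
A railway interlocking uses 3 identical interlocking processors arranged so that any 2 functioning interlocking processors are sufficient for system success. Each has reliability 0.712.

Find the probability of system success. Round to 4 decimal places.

R = Σ_{i=2}^{3} C(3,i) p^i (1−p)^{3−i} with p = 0.712
C(3,2)·0.712^2·0.288^1 = 0.438000
C(3,3)·0.712^3·0.288^0 = 0.360944
Sum = 0.7989

0.7989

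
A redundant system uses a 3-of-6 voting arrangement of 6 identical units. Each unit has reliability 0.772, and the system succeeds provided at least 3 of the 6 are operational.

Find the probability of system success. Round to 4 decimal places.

0.9728

R = Σ_{i=3}^{6} C(6,i) p^i (1−p)^{6−i} with p = 0.772
C(6,3)·0.772^3·0.228^3 = 0.109065
C(6,4)·0.772^4·0.228^2 = 0.276968
C(6,5)·0.772^5·0.228^1 = 0.375122
C(6,6)·0.772^6·0.228^0 = 0.211692
Sum = 0.9728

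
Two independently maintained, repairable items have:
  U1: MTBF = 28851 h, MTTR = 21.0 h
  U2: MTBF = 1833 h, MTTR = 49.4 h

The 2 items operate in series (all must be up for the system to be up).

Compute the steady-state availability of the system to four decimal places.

A(U1) = MTBF/(MTBF+MTTR) = 28851/(28851+21.0) = 0.999273
A(U2) = MTBF/(MTBF+MTTR) = 1833/(1833+49.4) = 0.973757
Series availability: 0.999273 × 0.973757 = 0.9730

0.9730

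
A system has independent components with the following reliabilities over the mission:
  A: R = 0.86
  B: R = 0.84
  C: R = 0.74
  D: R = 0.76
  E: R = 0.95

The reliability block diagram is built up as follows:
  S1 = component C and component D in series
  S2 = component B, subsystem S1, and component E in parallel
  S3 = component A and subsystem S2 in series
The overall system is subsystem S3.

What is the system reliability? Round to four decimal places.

0.8570

Series (C and D): 0.740000 × 0.760000 = 0.562400
Parallel (B, [0.562400], and E): 1 − (1 − 0.840000)(1 − 0.562400)(1 − 0.950000) = 0.996499
Series (A and [0.996499]): 0.860000 × 0.996499 = 0.8570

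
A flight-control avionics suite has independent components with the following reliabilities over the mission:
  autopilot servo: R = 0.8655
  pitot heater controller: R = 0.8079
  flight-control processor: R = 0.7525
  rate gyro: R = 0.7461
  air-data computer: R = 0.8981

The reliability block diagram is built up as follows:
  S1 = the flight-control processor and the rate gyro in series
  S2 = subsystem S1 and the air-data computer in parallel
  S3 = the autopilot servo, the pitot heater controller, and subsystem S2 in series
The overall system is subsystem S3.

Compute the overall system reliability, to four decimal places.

Series (flight-control processor and rate gyro): 0.752500 × 0.746100 = 0.561440
Parallel ([0.561440] and air-data computer): 1 − (1 − 0.561440)(1 − 0.898100) = 0.955311
Series (autopilot servo, pitot heater controller, and [0.955311]): 0.865500 × 0.807900 × 0.955311 = 0.6680

0.6680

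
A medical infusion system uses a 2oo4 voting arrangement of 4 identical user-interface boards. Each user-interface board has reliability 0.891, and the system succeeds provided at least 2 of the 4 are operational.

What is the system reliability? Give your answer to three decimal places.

0.995

R = Σ_{i=2}^{4} C(4,i) p^i (1−p)^{4−i} with p = 0.891
C(4,2)·0.891^2·0.109^2 = 0.05659
C(4,3)·0.891^3·0.109^1 = 0.30840
C(4,4)·0.891^4·0.109^0 = 0.63025
Sum = 0.995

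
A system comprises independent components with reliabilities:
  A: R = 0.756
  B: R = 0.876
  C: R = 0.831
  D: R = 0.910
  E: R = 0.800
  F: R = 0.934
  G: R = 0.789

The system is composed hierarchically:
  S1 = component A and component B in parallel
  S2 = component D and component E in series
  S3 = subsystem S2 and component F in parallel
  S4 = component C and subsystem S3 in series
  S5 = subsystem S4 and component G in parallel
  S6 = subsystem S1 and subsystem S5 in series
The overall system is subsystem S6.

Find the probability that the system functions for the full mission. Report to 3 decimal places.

0.932

Parallel (A and B): 1 − (1 − 0.75600)(1 − 0.87600) = 0.96974
Series (D and E): 0.91000 × 0.80000 = 0.72800
Parallel ([0.72800] and F): 1 − (1 − 0.72800)(1 − 0.93400) = 0.98205
Series (C and [0.98205]): 0.83100 × 0.98205 = 0.81608
Parallel ([0.81608] and G): 1 − (1 − 0.81608)(1 − 0.78900) = 0.96119
Series ([0.96974] and [0.96119]): 0.96974 × 0.96119 = 0.932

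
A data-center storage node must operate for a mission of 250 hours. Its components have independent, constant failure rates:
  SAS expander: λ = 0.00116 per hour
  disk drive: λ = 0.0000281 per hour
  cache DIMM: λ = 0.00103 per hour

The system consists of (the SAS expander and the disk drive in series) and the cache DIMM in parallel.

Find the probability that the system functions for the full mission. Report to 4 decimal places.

R(SAS expander) = exp(−0.00116 × 250) = 0.748264
R(disk drive) = exp(−0.0000281 × 250) = 0.993000
R(cache DIMM) = exp(−0.00103 × 250) = 0.772982
Series (SAS expander and disk drive): 0.748264 × 0.993000 = 0.743026
Parallel ([0.743026] and cache DIMM): 1 − (1 − 0.743026)(1 − 0.772982) = 0.9417

0.9417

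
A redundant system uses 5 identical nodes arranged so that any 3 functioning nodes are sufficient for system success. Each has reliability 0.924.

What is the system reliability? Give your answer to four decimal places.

R = Σ_{i=3}^{5} C(5,i) p^i (1−p)^{5−i} with p = 0.924
C(5,3)·0.924^3·0.076^2 = 0.045566
C(5,4)·0.924^4·0.076^1 = 0.276995
C(5,5)·0.924^5·0.076^0 = 0.673535
Sum = 0.9961

0.9961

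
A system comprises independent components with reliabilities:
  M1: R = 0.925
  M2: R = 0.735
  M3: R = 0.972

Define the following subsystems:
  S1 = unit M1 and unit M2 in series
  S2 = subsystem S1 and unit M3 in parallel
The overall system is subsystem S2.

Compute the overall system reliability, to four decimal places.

Series (M1 and M2): 0.925000 × 0.735000 = 0.679875
Parallel ([0.679875] and M3): 1 − (1 − 0.679875)(1 − 0.972000) = 0.9910

0.9910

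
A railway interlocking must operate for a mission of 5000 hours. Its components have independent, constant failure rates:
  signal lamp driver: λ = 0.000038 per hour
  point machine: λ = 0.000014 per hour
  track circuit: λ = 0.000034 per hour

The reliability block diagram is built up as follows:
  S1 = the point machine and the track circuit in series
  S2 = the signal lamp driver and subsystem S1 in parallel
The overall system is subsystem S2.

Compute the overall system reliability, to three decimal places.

R(signal lamp driver) = exp(−0.000038 × 5000) = 0.82696
R(point machine) = exp(−0.000014 × 5000) = 0.93239
R(track circuit) = exp(−0.000034 × 5000) = 0.84366
Series (point machine and track circuit): 0.93239 × 0.84366 = 0.78662
Parallel (signal lamp driver and [0.78662]): 1 − (1 − 0.82696)(1 − 0.78662) = 0.963

0.963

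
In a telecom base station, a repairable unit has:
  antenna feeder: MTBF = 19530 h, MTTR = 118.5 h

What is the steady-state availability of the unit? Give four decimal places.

A(antenna feeder) = MTBF/(MTBF+MTTR) = 19530/(19530+118.5) = 0.9940

0.9940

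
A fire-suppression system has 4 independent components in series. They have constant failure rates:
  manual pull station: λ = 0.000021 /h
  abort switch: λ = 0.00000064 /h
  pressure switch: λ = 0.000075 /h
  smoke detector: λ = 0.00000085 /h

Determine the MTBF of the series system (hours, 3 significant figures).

10300

Series of exponential components: λ_sys = Σ λ_i
λ_sys = 0.000021 + 0.00000064 + 0.000075 + 0.00000085 = 9.7490e-05 /h
MTBF = 1 / λ_sys = 10300 h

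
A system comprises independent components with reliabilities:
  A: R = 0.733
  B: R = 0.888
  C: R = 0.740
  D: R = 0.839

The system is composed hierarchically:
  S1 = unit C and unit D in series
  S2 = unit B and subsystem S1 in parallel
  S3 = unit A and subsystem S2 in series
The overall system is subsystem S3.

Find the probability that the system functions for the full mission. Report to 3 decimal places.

Series (C and D): 0.74000 × 0.83900 = 0.62086
Parallel (B and [0.62086]): 1 − (1 − 0.88800)(1 − 0.62086) = 0.95754
Series (A and [0.95754]): 0.73300 × 0.95754 = 0.702

0.702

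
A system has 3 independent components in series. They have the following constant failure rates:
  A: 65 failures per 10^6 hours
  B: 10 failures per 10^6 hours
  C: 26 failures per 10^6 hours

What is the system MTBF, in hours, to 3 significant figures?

Series of exponential components: λ_sys = Σ λ_i
λ_sys = 0.000065 + 0.000010 + 0.000026 = 1.0100e-04 /h
MTBF = 1 / λ_sys = 9900 h

9900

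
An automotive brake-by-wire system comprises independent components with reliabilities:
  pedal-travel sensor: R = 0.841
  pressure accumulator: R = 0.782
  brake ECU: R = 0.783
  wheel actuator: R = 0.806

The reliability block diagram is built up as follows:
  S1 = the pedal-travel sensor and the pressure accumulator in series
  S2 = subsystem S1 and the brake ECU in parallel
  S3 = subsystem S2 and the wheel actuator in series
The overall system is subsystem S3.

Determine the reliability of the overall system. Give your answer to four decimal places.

Series (pedal-travel sensor and pressure accumulator): 0.841000 × 0.782000 = 0.657662
Parallel ([0.657662] and brake ECU): 1 − (1 − 0.657662)(1 − 0.783000) = 0.925713
Series ([0.925713] and wheel actuator): 0.925713 × 0.806000 = 0.7461

0.7461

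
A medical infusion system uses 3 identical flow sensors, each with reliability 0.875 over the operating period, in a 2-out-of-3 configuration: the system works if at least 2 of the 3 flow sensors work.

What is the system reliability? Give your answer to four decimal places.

0.9570

R = Σ_{i=2}^{3} C(3,i) p^i (1−p)^{3−i} with p = 0.875
C(3,2)·0.875^2·0.125^1 = 0.287109
C(3,3)·0.875^3·0.125^0 = 0.669922
Sum = 0.9570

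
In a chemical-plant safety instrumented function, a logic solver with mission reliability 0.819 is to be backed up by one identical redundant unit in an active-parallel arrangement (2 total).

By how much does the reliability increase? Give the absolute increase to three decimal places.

0.148

R_before = 0.819
R_after = 1 − (1 − 0.819)^2 = 0.967
ΔR = 0.967 − 0.819 = 0.148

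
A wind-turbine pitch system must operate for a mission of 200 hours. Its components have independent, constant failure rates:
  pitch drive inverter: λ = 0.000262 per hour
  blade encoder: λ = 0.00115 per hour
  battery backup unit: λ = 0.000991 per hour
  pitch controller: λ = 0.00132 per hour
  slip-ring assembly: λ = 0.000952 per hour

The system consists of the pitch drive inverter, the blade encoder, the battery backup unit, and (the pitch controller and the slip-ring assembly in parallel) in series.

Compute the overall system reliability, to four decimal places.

0.5935

R(pitch drive inverter) = exp(−0.000262 × 200) = 0.948949
R(blade encoder) = exp(−0.00115 × 200) = 0.794534
R(battery backup unit) = exp(−0.000991 × 200) = 0.820206
R(pitch controller) = exp(−0.00132 × 200) = 0.767974
R(slip-ring assembly) = exp(−0.000952 × 200) = 0.826628
Parallel (pitch controller and slip-ring assembly): 1 − (1 − 0.767974)(1 − 0.826628) = 0.959773
Series (pitch drive inverter, blade encoder, battery backup unit, and [0.959773]): 0.948949 × 0.794534 × 0.820206 × 0.959773 = 0.5935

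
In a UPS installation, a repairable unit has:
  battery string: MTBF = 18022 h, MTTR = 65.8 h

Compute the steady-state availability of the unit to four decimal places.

0.9964

A(battery string) = MTBF/(MTBF+MTTR) = 18022/(18022+65.8) = 0.9964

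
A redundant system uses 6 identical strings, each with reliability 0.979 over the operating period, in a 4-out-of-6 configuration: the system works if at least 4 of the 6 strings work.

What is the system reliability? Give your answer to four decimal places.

R = Σ_{i=4}^{6} C(6,i) p^i (1−p)^{6−i} with p = 0.979
C(6,4)·0.979^4·0.021^2 = 0.006077
C(6,5)·0.979^5·0.021^1 = 0.113314
C(6,6)·0.979^6·0.021^0 = 0.880433
Sum = 0.9998

0.9998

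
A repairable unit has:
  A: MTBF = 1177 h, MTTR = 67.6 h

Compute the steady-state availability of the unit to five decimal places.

0.94569

A(A) = MTBF/(MTBF+MTTR) = 1177/(1177+67.6) = 0.94569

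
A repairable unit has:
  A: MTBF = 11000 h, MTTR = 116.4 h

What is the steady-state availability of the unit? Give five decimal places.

0.98953

A(A) = MTBF/(MTBF+MTTR) = 11000/(11000+116.4) = 0.98953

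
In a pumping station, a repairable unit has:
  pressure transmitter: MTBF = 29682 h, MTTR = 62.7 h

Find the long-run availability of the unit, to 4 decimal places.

A(pressure transmitter) = MTBF/(MTBF+MTTR) = 29682/(29682+62.7) = 0.9979

0.9979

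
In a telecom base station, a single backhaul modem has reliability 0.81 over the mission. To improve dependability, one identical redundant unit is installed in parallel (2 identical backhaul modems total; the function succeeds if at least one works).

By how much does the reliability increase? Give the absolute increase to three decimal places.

0.154

R_before = 0.81
R_after = 1 − (1 − 0.81)^2 = 0.964
ΔR = 0.964 − 0.81 = 0.154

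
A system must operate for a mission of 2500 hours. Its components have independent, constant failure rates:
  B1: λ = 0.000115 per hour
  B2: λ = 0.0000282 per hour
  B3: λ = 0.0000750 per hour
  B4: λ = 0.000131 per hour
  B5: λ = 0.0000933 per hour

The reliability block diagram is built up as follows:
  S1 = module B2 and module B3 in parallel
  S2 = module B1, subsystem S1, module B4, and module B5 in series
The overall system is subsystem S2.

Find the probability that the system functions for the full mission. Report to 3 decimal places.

0.423

R(B1) = exp(−0.000115 × 2500) = 0.75014
R(B2) = exp(−0.0000282 × 2500) = 0.93193
R(B3) = exp(−0.0000750 × 2500) = 0.82903
R(B4) = exp(−0.000131 × 2500) = 0.72072
R(B5) = exp(−0.0000933 × 2500) = 0.79196
Parallel (B2 and B3): 1 − (1 − 0.93193)(1 − 0.82903) = 0.98836
Series (B1, [0.98836], B4, and B5): 0.75014 × 0.98836 × 0.72072 × 0.79196 = 0.423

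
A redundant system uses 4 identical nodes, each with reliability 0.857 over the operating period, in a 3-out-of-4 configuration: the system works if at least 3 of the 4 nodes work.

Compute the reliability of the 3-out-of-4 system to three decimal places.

R = Σ_{i=3}^{4} C(4,i) p^i (1−p)^{4−i} with p = 0.857
C(4,3)·0.857^3·0.143^1 = 0.36003
C(4,4)·0.857^4·0.143^0 = 0.53942
Sum = 0.899

0.899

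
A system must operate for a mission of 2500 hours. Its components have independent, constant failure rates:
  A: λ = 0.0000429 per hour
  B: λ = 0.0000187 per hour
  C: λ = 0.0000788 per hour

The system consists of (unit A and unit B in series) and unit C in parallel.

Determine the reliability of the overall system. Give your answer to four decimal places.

R(A) = exp(−0.0000429 × 2500) = 0.898301
R(B) = exp(−0.0000187 × 2500) = 0.954326
R(C) = exp(−0.0000788 × 2500) = 0.821191
Series (A and B): 0.898301 × 0.954326 = 0.857272
Parallel ([0.857272] and C): 1 − (1 − 0.857272)(1 − 0.821191) = 0.9745

0.9745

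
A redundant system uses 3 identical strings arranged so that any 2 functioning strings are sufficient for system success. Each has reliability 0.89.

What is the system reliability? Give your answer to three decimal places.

R = Σ_{i=2}^{3} C(3,i) p^i (1−p)^{3−i} with p = 0.89
C(3,2)·0.89^2·0.11^1 = 0.26139
C(3,3)·0.89^3·0.11^0 = 0.70497
Sum = 0.966

0.966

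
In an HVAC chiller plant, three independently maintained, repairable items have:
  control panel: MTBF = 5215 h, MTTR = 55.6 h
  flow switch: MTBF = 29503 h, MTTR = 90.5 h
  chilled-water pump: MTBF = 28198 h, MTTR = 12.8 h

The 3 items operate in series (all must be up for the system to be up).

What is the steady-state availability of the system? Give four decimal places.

A(control panel) = MTBF/(MTBF+MTTR) = 5215/(5215+55.6) = 0.989451
A(flow switch) = MTBF/(MTBF+MTTR) = 29503/(29503+90.5) = 0.996942
A(chilled-water pump) = MTBF/(MTBF+MTTR) = 28198/(28198+12.8) = 0.999546
Series availability: 0.989451 × 0.996942 × 0.999546 = 0.9860

0.9860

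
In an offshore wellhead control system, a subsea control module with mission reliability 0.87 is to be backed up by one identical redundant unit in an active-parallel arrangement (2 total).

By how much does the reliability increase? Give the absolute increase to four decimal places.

0.1131

R_before = 0.87
R_after = 1 − (1 − 0.87)^2 = 0.9831
ΔR = 0.9831 − 0.87 = 0.1131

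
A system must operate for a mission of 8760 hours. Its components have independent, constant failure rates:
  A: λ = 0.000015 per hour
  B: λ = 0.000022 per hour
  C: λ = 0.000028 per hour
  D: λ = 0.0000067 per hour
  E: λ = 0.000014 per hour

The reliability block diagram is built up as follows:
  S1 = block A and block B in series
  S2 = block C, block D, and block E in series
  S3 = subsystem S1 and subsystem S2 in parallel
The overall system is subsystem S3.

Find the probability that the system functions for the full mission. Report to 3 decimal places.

R(A) = exp(−0.000015 × 8760) = 0.87687
R(B) = exp(−0.000022 × 8760) = 0.82471
R(C) = exp(−0.000028 × 8760) = 0.78249
R(D) = exp(−0.0000067 × 8760) = 0.94300
R(E) = exp(−0.000014 × 8760) = 0.88458
Series (A and B): 0.87687 × 0.82471 = 0.72316
Series (C, D, and E): 0.78249 × 0.94300 × 0.88458 = 0.65272
Parallel ([0.72316] and [0.65272]): 1 − (1 − 0.72316)(1 − 0.65272) = 0.904

0.904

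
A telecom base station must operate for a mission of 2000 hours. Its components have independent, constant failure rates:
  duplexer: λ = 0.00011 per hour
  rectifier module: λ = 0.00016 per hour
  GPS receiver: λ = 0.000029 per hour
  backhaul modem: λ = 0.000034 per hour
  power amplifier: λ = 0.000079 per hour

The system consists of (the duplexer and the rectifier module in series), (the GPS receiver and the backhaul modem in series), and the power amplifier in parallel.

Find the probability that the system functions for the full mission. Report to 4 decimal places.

R(duplexer) = exp(−0.00011 × 2000) = 0.802519
R(rectifier module) = exp(−0.00016 × 2000) = 0.726149
R(GPS receiver) = exp(−0.000029 × 2000) = 0.943650
R(backhaul modem) = exp(−0.000034 × 2000) = 0.934260
R(power amplifier) = exp(−0.000079 × 2000) = 0.853850
Series (duplexer and rectifier module): 0.802519 × 0.726149 = 0.582748
Series (GPS receiver and backhaul modem): 0.943650 × 0.934260 = 0.881614
Parallel ([0.582748], [0.881614], and power amplifier): 1 − (1 − 0.582748)(1 − 0.881614)(1 − 0.853850) = 0.9928

0.9928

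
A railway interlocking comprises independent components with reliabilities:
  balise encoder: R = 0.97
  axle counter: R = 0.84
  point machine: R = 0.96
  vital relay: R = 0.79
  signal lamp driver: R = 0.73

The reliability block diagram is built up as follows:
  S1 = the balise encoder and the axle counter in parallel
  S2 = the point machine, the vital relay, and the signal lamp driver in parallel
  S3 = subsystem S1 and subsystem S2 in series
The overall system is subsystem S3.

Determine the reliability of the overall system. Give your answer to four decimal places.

0.9929

Parallel (balise encoder and axle counter): 1 − (1 − 0.970000)(1 − 0.840000) = 0.995200
Parallel (point machine, vital relay, and signal lamp driver): 1 − (1 − 0.960000)(1 − 0.790000)(1 − 0.730000) = 0.997732
Series ([0.995200] and [0.997732]): 0.995200 × 0.997732 = 0.9929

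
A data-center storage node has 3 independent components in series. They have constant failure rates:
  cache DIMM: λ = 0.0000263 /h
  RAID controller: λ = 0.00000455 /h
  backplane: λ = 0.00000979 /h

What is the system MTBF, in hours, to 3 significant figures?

Series of exponential components: λ_sys = Σ λ_i
λ_sys = 0.0000263 + 0.00000455 + 0.00000979 = 4.0640e-05 /h
MTBF = 1 / λ_sys = 24600 h

24600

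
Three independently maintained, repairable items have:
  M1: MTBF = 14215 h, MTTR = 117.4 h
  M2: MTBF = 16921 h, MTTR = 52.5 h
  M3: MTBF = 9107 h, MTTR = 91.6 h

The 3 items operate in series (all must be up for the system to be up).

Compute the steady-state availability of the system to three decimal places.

A(M1) = MTBF/(MTBF+MTTR) = 14215/(14215+117.4) = 0.991809
A(M2) = MTBF/(MTBF+MTTR) = 16921/(16921+52.5) = 0.996907
A(M3) = MTBF/(MTBF+MTTR) = 9107/(9107+91.6) = 0.990042
Series availability: 0.991809 × 0.996907 × 0.990042 = 0.979

0.979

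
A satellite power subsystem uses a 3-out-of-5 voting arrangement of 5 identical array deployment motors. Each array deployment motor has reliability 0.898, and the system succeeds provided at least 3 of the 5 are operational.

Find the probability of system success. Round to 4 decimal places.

0.9909

R = Σ_{i=3}^{5} C(5,i) p^i (1−p)^{5−i} with p = 0.898
C(5,3)·0.898^3·0.102^2 = 0.075341
C(5,4)·0.898^4·0.102^1 = 0.331647
C(5,5)·0.898^5·0.102^0 = 0.583958
Sum = 0.9909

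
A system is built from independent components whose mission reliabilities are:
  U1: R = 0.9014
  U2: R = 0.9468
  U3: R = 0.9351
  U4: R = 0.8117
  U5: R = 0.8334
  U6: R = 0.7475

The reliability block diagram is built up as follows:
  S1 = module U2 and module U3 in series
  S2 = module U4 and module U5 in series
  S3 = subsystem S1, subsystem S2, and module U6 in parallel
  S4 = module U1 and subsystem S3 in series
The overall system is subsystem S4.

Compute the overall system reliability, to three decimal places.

0.893

Series (U2 and U3): 0.94680 × 0.93510 = 0.88535
Series (U4 and U5): 0.81170 × 0.83340 = 0.67647
Parallel ([0.88535], [0.67647], and U6): 1 − (1 − 0.88535)(1 − 0.67647)(1 − 0.74750) = 0.99063
Series (U1 and [0.99063]): 0.90140 × 0.99063 = 0.893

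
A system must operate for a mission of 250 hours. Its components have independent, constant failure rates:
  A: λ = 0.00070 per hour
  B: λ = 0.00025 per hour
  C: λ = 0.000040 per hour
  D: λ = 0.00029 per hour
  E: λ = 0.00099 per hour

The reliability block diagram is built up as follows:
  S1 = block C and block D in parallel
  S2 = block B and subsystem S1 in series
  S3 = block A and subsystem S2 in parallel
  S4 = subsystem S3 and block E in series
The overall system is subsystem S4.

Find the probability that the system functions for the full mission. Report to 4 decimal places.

R(A) = exp(−0.00070 × 250) = 0.839457
R(B) = exp(−0.00025 × 250) = 0.939413
R(C) = exp(−0.000040 × 250) = 0.990050
R(D) = exp(−0.00029 × 250) = 0.930066
R(E) = exp(−0.00099 × 250) = 0.780750
Parallel (C and D): 1 − (1 − 0.990050)(1 − 0.930066) = 0.999304
Series (B and [0.999304]): 0.939413 × 0.999304 = 0.938759
Parallel (A and [0.938759]): 1 − (1 − 0.839457)(1 − 0.938759) = 0.990168
Series ([0.990168] and E): 0.990168 × 0.780750 = 0.7731

0.7731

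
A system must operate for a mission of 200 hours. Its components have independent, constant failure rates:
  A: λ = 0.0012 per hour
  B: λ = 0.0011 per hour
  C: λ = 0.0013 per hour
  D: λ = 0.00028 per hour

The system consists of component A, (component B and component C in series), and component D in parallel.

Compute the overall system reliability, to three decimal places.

0.996

R(A) = exp(−0.0012 × 200) = 0.78663
R(B) = exp(−0.0011 × 200) = 0.80252
R(C) = exp(−0.0013 × 200) = 0.77105
R(D) = exp(−0.00028 × 200) = 0.94554
Series (B and C): 0.80252 × 0.77105 = 0.61878
Parallel (A, [0.61878], and D): 1 − (1 − 0.78663)(1 − 0.61878)(1 − 0.94554) = 0.996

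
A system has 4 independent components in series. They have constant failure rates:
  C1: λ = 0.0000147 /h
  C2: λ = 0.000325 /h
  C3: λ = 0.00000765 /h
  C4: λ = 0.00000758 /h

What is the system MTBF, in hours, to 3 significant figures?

Series of exponential components: λ_sys = Σ λ_i
λ_sys = 0.0000147 + 0.000325 + 0.00000765 + 0.00000758 = 3.5493e-04 /h
MTBF = 1 / λ_sys = 2820 h

2820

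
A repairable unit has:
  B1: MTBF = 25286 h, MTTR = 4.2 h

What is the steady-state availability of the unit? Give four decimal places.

0.9998

A(B1) = MTBF/(MTBF+MTTR) = 25286/(25286+4.2) = 0.9998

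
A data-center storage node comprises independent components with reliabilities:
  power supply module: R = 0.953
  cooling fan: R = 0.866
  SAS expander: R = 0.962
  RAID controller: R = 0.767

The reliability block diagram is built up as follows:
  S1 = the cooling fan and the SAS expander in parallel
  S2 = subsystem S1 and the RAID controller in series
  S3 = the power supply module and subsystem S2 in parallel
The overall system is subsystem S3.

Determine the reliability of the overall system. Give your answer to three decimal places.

0.989

Parallel (cooling fan and SAS expander): 1 − (1 − 0.86600)(1 − 0.96200) = 0.99491
Series ([0.99491] and RAID controller): 0.99491 × 0.76700 = 0.76310
Parallel (power supply module and [0.76310]): 1 − (1 − 0.95300)(1 − 0.76310) = 0.989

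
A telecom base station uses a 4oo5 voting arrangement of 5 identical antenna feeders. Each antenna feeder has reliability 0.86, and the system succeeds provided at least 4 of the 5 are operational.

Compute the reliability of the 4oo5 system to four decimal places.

R = Σ_{i=4}^{5} C(5,i) p^i (1−p)^{5−i} with p = 0.86
C(5,4)·0.86^4·0.14^1 = 0.382906
C(5,5)·0.86^5·0.14^0 = 0.470427
Sum = 0.8533

0.8533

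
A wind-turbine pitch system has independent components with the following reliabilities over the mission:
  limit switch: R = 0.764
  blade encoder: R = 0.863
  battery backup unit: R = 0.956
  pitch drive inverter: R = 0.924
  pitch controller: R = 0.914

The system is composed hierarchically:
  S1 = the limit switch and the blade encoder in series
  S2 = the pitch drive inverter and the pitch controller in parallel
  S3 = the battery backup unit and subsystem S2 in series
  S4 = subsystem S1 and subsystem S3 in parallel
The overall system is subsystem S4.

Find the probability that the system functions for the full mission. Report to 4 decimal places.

0.9829

Series (limit switch and blade encoder): 0.764000 × 0.863000 = 0.659332
Parallel (pitch drive inverter and pitch controller): 1 − (1 − 0.924000)(1 − 0.914000) = 0.993464
Series (battery backup unit and [0.993464]): 0.956000 × 0.993464 = 0.949752
Parallel ([0.659332] and [0.949752]): 1 − (1 − 0.659332)(1 − 0.949752) = 0.9829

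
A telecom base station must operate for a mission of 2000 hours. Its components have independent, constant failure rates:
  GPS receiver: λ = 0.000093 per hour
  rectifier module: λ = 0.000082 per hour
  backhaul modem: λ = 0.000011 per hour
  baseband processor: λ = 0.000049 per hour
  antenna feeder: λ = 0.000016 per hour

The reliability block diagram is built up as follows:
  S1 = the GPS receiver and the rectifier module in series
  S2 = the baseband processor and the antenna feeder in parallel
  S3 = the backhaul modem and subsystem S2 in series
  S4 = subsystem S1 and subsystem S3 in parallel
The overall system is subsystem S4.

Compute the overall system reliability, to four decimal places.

0.9927

R(GPS receiver) = exp(−0.000093 × 2000) = 0.830274
R(rectifier module) = exp(−0.000082 × 2000) = 0.848742
R(backhaul modem) = exp(−0.000011 × 2000) = 0.978240
R(baseband processor) = exp(−0.000049 × 2000) = 0.906649
R(antenna feeder) = exp(−0.000016 × 2000) = 0.968507
Series (GPS receiver and rectifier module): 0.830274 × 0.848742 = 0.704688
Parallel (baseband processor and antenna feeder): 1 − (1 − 0.906649)(1 − 0.968507) = 0.997060
Series (backhaul modem and [0.997060]): 0.978240 × 0.997060 = 0.975364
Parallel ([0.704688] and [0.975364]): 1 − (1 − 0.704688)(1 − 0.975364) = 0.9927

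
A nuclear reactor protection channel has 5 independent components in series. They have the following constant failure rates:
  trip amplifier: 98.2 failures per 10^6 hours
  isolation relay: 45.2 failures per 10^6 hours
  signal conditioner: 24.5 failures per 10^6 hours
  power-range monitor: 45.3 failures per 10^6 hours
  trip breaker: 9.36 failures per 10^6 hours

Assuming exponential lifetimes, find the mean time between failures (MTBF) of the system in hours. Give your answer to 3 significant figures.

Series of exponential components: λ_sys = Σ λ_i
λ_sys = 0.0000982 + 0.0000452 + 0.0000245 + 0.0000453 + 0.00000936 = 2.2256e-04 /h
MTBF = 1 / λ_sys = 4490 h

4490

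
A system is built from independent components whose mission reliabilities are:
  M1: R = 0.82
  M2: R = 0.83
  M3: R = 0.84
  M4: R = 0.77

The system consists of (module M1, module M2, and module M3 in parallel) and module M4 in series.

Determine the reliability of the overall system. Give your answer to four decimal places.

0.7662

Parallel (M1, M2, and M3): 1 − (1 − 0.820000)(1 − 0.830000)(1 − 0.840000) = 0.995104
Series ([0.995104] and M4): 0.995104 × 0.770000 = 0.7662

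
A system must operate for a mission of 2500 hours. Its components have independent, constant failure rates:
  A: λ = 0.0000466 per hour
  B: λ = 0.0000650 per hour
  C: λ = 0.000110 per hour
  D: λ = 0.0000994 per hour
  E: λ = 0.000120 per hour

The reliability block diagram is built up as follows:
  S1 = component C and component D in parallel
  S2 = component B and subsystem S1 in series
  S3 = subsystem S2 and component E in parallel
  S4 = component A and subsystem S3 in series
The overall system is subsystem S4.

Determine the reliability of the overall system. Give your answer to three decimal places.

0.845

R(A) = exp(−0.0000466 × 2500) = 0.89003
R(B) = exp(−0.0000650 × 2500) = 0.85002
R(C) = exp(−0.000110 × 2500) = 0.75957
R(D) = exp(−0.0000994 × 2500) = 0.77997
R(E) = exp(−0.000120 × 2500) = 0.74082
Parallel (C and D): 1 − (1 − 0.75957)(1 − 0.77997) = 0.94710
Series (B and [0.94710]): 0.85002 × 0.94710 = 0.80505
Parallel ([0.80505] and E): 1 − (1 − 0.80505)(1 − 0.74082) = 0.94947
Series (A and [0.94947]): 0.89003 × 0.94947 = 0.845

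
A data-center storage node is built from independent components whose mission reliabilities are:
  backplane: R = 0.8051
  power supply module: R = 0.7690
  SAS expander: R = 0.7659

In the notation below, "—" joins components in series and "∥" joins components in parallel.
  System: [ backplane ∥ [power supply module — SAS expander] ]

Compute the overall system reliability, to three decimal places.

0.920

Series (power supply module and SAS expander): 0.76900 × 0.76590 = 0.58898
Parallel (backplane and [0.58898]): 1 − (1 − 0.80510)(1 − 0.58898) = 0.920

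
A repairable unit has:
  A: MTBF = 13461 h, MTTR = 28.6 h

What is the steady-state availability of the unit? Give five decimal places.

A(A) = MTBF/(MTBF+MTTR) = 13461/(13461+28.6) = 0.99788

0.99788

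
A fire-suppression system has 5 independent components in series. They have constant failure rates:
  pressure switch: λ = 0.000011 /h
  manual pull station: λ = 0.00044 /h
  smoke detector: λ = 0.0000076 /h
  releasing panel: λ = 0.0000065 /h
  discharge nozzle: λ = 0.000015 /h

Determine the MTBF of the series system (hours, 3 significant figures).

2080

Series of exponential components: λ_sys = Σ λ_i
λ_sys = 0.000011 + 0.00044 + 0.0000076 + 0.0000065 + 0.000015 = 4.8010e-04 /h
MTBF = 1 / λ_sys = 2080 h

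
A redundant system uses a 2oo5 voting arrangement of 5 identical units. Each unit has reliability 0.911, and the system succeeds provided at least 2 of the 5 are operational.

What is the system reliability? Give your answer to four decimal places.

0.9997

R = Σ_{i=2}^{5} C(5,i) p^i (1−p)^{5−i} with p = 0.911
C(5,2)·0.911^2·0.089^3 = 0.005851
C(5,3)·0.911^3·0.089^2 = 0.059887
C(5,4)·0.911^4·0.089^1 = 0.306502
C(5,5)·0.911^5·0.089^0 = 0.627468
Sum = 0.9997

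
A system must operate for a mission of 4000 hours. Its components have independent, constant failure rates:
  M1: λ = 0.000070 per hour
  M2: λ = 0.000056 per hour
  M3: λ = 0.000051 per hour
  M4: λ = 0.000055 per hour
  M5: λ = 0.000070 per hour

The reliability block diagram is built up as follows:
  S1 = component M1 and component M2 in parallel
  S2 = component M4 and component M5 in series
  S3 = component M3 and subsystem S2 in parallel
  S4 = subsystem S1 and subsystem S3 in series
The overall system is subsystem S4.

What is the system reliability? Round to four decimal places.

0.8819

R(M1) = exp(−0.000070 × 4000) = 0.755784
R(M2) = exp(−0.000056 × 4000) = 0.799315
R(M3) = exp(−0.000051 × 4000) = 0.815462
R(M4) = exp(−0.000055 × 4000) = 0.802519
R(M5) = exp(−0.000070 × 4000) = 0.755784
Parallel (M1 and M2): 1 − (1 − 0.755784)(1 − 0.799315) = 0.950990
Series (M4 and M5): 0.802519 × 0.755784 = 0.606531
Parallel (M3 and [0.606531]): 1 − (1 − 0.815462)(1 − 0.606531) = 0.927390
Series ([0.950990] and [0.927390]): 0.950990 × 0.927390 = 0.8819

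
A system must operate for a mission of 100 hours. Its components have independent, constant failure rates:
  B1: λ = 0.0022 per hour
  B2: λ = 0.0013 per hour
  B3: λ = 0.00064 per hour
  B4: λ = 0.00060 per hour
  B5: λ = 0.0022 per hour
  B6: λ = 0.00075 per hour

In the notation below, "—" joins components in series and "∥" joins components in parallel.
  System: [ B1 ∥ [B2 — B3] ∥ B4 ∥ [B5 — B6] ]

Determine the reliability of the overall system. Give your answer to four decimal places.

R(B1) = exp(−0.0022 × 100) = 0.802519
R(B2) = exp(−0.0013 × 100) = 0.878095
R(B3) = exp(−0.00064 × 100) = 0.938005
R(B4) = exp(−0.00060 × 100) = 0.941765
R(B5) = exp(−0.0022 × 100) = 0.802519
R(B6) = exp(−0.00075 × 100) = 0.927743
Series (B2 and B3): 0.878095 × 0.938005 = 0.823658
Series (B5 and B6): 0.802519 × 0.927743 = 0.744531
Parallel (B1, [0.823658], B4, and [0.744531]): 1 − (1 − 0.802519)(1 − 0.823658)(1 − 0.941765)(1 − 0.744531) = 0.9995

0.9995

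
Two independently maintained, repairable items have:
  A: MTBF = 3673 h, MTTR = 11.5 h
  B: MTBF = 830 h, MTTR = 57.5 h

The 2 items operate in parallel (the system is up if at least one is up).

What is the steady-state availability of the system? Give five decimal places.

0.99980

A(A) = MTBF/(MTBF+MTTR) = 3673/(3673+11.5) = 0.996879
A(B) = MTBF/(MTBF+MTTR) = 830/(830+57.5) = 0.935211
Parallel availability: 1 − (1 − 0.996879)(1 − 0.935211) = 0.99980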